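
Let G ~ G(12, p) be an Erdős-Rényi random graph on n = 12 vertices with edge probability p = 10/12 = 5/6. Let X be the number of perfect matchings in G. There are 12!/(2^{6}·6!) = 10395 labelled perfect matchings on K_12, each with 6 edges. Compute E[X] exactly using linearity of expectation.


K_12 has 12!/(2^{6}·6!) = 10395 labelled perfect matchings.
For each such perfect matching H, let X_H = 1 if all 6 edges of H are present in G. Then P[X_H = 1] = p^{6} = (5/6)^{6} = 15625/46656.
By linearity of expectation: E[X] = Σ_H E[X_H] = 10395 · p^{6} = 10395 · 15625/46656 = 6015625/1728.
Numerically: E[X] ≈ 3481.

E[X] = 10395 · (5/6)^{6} = 6015625/1728 ≈ 3481.


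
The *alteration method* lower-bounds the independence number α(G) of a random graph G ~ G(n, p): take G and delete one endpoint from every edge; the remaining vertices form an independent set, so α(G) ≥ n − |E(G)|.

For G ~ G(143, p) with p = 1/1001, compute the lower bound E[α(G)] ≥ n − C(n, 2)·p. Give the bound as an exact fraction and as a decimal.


E[|E(G)|] = C(143, 2)·p = 10153 · (1/1001) = 71/7.
E[α(G)] ≥ n − E[|E(G)|] = 143 − 71/7 = 930/7.
Numerically: ≈ 132.857.
(This is only a lower bound; the true E[α(G)] may be larger.)

E[α(G)] ≥ 930/7 ≈ 132.857.


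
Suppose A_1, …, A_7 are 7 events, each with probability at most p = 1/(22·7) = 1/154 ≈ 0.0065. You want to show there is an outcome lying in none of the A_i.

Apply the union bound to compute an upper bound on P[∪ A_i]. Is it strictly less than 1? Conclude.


Union bound: P[∪_{i=1}^{7} A_i] ≤ Σ_i P[A_i] ≤ 7·p = 7·(1/154) = 1/22.
Numerically: 1/22 ≈ 0.0455.
Is 1/22 < 1? YES.
Since P[∪ A_i] ≤ 1/22 < 1, the complement has P[∩ A_i^c] ≥ 1 − 1/22 = 21/22 > 0, so some outcome avoids every A_i.

7·p = 1/22 ≈ 0.0455; existence CERTIFIED by the union bound.


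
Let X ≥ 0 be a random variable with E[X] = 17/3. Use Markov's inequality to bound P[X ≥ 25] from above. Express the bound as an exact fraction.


μ = E[X] = 17/3, a = 25.
Markov: P[X ≥ 25] ≤ μ/a = (17/3)/25 = 17/75.
Numerically: ≈ 0.22667.
(Since a = 25 > μ = 5.66667, the bound 17/75 is < 1 and informative.)

P[X ≥ 25] ≤ 17/75 ≈ 0.22667.


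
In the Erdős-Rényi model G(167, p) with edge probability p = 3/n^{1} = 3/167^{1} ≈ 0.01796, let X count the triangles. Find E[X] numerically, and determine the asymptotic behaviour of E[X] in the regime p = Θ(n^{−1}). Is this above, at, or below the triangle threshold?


Number of potential triangles: C(167, 3) = 762355.
Each occurs with probability p³ ≈ (0.01796)³ ≈ 5.797148e-06.
By linearity: E[X] = C(167, 3)·p³ ≈ 762355 · 5.797148e-06 ≈ 4.4195.
Here α = 1, so p = 3/n is exactly at the triangle threshold p ~ 1/n. Asymptotically E[X] → c³/6 = 3³/6 = 9/2 ≈ 4.5000, a bounded constant. In this regime the triangle count is asymptotically Poisson(c³/6).

E[X] ≈ 4.4195; in regime p = Θ(1/n^{1}) E[X] stays bounded (at the triangle threshold p ~ 1/n).


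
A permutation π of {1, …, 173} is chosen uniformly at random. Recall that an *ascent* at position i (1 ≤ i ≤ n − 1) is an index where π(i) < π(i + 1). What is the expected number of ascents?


Write X = Σ X_I over i = 1, …, 172, with X_I the indicator of one ascent.
There are 172 indicators.
For each fixed i, the pair (π(i), π(i+1)) is a uniformly random ordered pair of distinct values from {1, …, 173}; by symmetry P[π(i) < π(i+1)] = 1/2.
By linearity: E[X] = 172 · (1/2) = (173 − 1) · (1/2) = 86 ≈ 86.000000.

E[X] = 86 = 86.000000.


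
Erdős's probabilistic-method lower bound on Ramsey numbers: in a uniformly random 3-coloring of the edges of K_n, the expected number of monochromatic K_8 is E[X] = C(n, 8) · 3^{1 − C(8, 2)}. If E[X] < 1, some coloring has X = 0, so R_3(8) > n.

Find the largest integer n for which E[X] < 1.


We need C(n, 8) · 3^{1 − 28} < 1, i.e. C(n, 8) < 3^{28 − 1} = 7625597484987.
Check values of n near the boundary:
  n = 154: C(154, 8) = 6521818990995; 6521818990995 < 7625597484987? YES
  n = 155: C(155, 8) = 6876747915675; 6876747915675 < 7625597484987? YES
  n = 156: C(156, 8) = 7248464019225; 7248464019225 < 7625597484987? YES
  n = 157: C(157, 8) = 7637643295425; 7637643295425 < 7625597484987? NO
The largest n with C(n, 8) < 7625597484987 is n = 156 (where E[X] = 805384891025/847288609443 ≈ 0.9505437). Hence R_3(8) > 156, i.e. R_3(8) ≥ 157.

Largest n = 156; hence R_3(8) > 156.


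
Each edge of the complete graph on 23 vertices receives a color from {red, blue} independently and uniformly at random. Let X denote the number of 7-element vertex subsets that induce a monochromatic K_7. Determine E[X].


Let X = Σ_S X_S over the C(23, 7) = 245157 subsets S of size 7, where X_S = 1 if the K_7 on S is monochromatic.
For a fixed S, the K_7 on S has C(7, 2) = 21 edges. P[all 21 edges red] = (1/2)^21, and likewise for blue, so P[monochromatic] = 2·(1/2)^21 = 2^{1 − 21} = 1/1048576.
By linearity of expectation: E[X] = C(23, 7) · 2^{1 − 21} = 245157 · 1/1048576 = 245157/1048576.
Numerically: E[X] ≈ 0.23380.

E[X] = C(23,7)·2^(1−C(7,2)) = 245157/1048576 ≈ 0.23380.


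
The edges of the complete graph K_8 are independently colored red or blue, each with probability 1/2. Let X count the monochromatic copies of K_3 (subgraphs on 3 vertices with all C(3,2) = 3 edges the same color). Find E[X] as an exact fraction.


Let X = Σ_S X_S over the C(8, 3) = 56 subsets S of size 3, where X_S = 1 if the K_3 on S is monochromatic.
For a fixed S, the K_3 on S has C(3, 2) = 3 edges. P[all 3 edges red] = (1/2)^3, and likewise for blue, so P[monochromatic] = 2·(1/2)^3 = 2^{1 − 3} = 1/4.
By linearity: E[X] = C(8, 3) · 2^{1 − 3} = 56 · 1/4 = 14.
Numerically: E[X] ≈ 14.000.

E[X] = C(8,3)·2^(1−C(3,2)) = 14 ≈ 14.000.


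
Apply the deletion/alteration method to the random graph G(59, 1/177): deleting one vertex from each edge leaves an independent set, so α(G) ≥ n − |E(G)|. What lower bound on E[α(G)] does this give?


E[|E(G)|] = C(59, 2)·p = 1711 · (1/177) = 29/3.
E[α(G)] ≥ n − E[|E(G)|] = 59 − 29/3 = 148/3.
Numerically: ≈ 49.333333.
(This is only a lower bound; the true E[α(G)] may be larger.)

E[α(G)] ≥ 148/3 ≈ 49.333333.


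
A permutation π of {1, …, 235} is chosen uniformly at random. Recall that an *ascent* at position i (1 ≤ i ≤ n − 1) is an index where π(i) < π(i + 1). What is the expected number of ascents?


Write X = Σ X_I over i = 1, …, 234, with X_I the indicator of one ascent.
There are 234 indicators.
For each fixed i, the pair (π(i), π(i+1)) is a uniformly random ordered pair of distinct values from {1, …, 235}; by symmetry P[π(i) < π(i+1)] = 1/2.
By linearity: E[X] = 234 · (1/2) = (235 − 1) · (1/2) = 117 ≈ 117.0000.

E[X] = 117 = 117.0000.


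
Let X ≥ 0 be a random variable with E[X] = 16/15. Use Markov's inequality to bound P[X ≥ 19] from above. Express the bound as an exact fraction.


μ = E[X] = 16/15, a = 19.
Markov: P[X ≥ 19] ≤ μ/a = (16/15)/19 = 16/285.
Numerically: ≈ 0.0561.
(Since a = 19 > μ = 1.0667, the bound 16/285 is < 1 and informative.)

P[X ≥ 19] ≤ 16/285 ≈ 0.0561.


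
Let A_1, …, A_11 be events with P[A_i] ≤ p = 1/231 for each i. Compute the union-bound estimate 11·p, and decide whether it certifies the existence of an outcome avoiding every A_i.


Union bound: P[∪_{i=1}^{11} A_i] ≤ Σ_i P[A_i] ≤ 11·p = 11·(1/231) = 1/21.
Numerically: 1/21 ≈ 0.04762.
Is 1/21 < 1? YES.
Since P[∪ A_i] ≤ 1/21 < 1, the complement has P[∩ A_i^c] ≥ 1 − 1/21 = 20/21 > 0, so some outcome avoids every A_i.

11·p = 1/21 ≈ 0.04762; existence CERTIFIED by the union bound.


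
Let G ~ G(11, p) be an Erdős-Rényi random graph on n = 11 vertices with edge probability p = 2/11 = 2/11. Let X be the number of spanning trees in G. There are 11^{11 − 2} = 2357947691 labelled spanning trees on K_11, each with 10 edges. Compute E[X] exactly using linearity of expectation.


K_11 has 11^{11 − 2} = 2357947691 labelled spanning trees.
For each such spanning tree H, let X_H = 1 if all 10 edges of H are present in G. Then P[X_H = 1] = p^{10} = (2/11)^{10} = 1024/25937424601.
By linearity: E[X] = Σ_H E[X_H] = 2357947691 · p^{10} = 2357947691 · 1024/25937424601 = 1024/11.
Numerically: E[X] ≈ 93.091.

E[X] = 2357947691 · (2/11)^{10} = 1024/11 ≈ 93.091.


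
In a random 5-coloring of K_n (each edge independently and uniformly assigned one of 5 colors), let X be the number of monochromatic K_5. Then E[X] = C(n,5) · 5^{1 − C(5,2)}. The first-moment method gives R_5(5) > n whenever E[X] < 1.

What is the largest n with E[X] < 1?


We need C(n, 5) · 5^{1 − 10} < 1, i.e. C(n, 5) < 5^{10 − 1} = 1953125.
Check values of n near the boundary:
  n = 44: C(44, 5) = 1086008; 1086008 < 1953125? YES
  n = 45: C(45, 5) = 1221759; 1221759 < 1953125? YES
  n = 46: C(46, 5) = 1370754; 1370754 < 1953125? YES
  n = 47: C(47, 5) = 1533939; 1533939 < 1953125? YES
  n = 48: C(48, 5) = 1712304; 1712304 < 1953125? YES
  n = 49: C(49, 5) = 1906884; 1906884 < 1953125? YES
  n = 50: C(50, 5) = 2118760; 2118760 < 1953125? NO
  n = 51: C(51, 5) = 2349060; 2349060 < 1953125? NO
  n = 52: C(52, 5) = 2598960; 2598960 < 1953125? NO
The largest n with C(n, 5) < 1953125 is n = 49 (where E[X] = 1906884/1953125 ≈ 0.97632). Hence R_5(5) > 49, i.e. R_5(5) ≥ 50.

Largest n = 49; hence R_5(5) > 49.


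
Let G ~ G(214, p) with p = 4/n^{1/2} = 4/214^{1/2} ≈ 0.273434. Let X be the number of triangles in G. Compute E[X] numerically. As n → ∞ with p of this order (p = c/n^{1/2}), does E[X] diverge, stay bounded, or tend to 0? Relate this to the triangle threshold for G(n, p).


Number of potential triangles: C(214, 3) = 1610564.
Each occurs with probability p³ ≈ (0.273434)³ ≈ 2.04436913e-02.
By linearity: E[X] = C(214, 3)·p³ ≈ 1610564 · 2.04436913e-02 ≈ 32925.873195.
Since α = 1/2 < 1, p = c/n^{1/2} ≫ 1/n is above the triangle threshold p ~ 1/n. Asymptotically E[X] ~ (c³/6)·n^{3(1−α)} = (4³/6)·n^{1.5} → ∞; triangles are abundant w.h.p.

E[X] ≈ 32925.873195; in regime p = Θ(1/n^{1/2}) E[X] diverges (above the triangle threshold p ~ 1/n).


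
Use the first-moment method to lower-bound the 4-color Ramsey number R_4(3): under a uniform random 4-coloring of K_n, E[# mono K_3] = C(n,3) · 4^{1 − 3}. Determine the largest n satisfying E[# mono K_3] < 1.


We need C(n, 3) · 4^{1 − 3} < 1, i.e. C(n, 3) < 4^{3 − 1} = 16.
Check values of n near the boundary:
  n = 3: C(3, 3) = 1; 1 < 16? YES
  n = 4: C(4, 3) = 4; 4 < 16? YES
  n = 5: C(5, 3) = 10; 10 < 16? YES
  n = 6: C(6, 3) = 20; 20 < 16? NO
The largest n with C(n, 3) < 16 is n = 5 (where E[X] = 5/8 ≈ 0.62500). Hence R_4(3) > 5, i.e. R_4(3) ≥ 6.

Largest n = 5; hence R_4(3) > 5.


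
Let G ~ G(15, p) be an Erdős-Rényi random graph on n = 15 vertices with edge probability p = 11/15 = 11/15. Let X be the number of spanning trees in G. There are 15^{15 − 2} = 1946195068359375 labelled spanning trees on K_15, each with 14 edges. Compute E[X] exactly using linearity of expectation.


K_15 has 15^{15 − 2} = 1946195068359375 labelled spanning trees.
For each such spanning tree H, let X_H = 1 if all 14 edges of H are present in G. Then P[X_H = 1] = p^{14} = (11/15)^{14} = 379749833583241/29192926025390625.
By linearity of expectation: E[X] = Σ_H E[X_H] = 1946195068359375 · p^{14} = 1946195068359375 · 379749833583241/29192926025390625 = 379749833583241/15.
Numerically: E[X] ≈ 2.532e+13.

E[X] = 1946195068359375 · (11/15)^{14} = 379749833583241/15 ≈ 2.532e+13.


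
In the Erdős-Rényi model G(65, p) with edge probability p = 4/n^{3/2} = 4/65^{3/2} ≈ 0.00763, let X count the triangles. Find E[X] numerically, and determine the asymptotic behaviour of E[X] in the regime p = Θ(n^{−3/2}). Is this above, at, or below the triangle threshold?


Number of potential triangles: C(65, 3) = 43680.
Each occurs with probability p³ ≈ (0.00763)³ ≈ 4.44703e-07.
By linearity: E[X] = C(65, 3)·p³ ≈ 43680 · 4.44703e-07 ≈ 0.019.
Since α = 3/2 > 1, p = c/n^{3/2} = o(1/n) is below the triangle threshold p ~ 1/n. Asymptotically E[X] ~ (c³/6)·n^{3(1−α)} = (4³/6)·n^{-1.5} → 0, so by Markov's inequality G has no triangles w.h.p.

E[X] ≈ 0.019; in regime p = Θ(1/n^{3/2}) E[X] tends to 0 (below the triangle threshold p ~ 1/n).


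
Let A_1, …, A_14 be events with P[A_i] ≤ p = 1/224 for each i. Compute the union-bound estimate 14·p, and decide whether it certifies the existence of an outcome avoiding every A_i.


Union bound: P[∪_{i=1}^{14} A_i] ≤ Σ_i P[A_i] ≤ 14·p = 14·(1/224) = 1/16.
Numerically: 1/16 ≈ 0.062.
Is 1/16 < 1? YES.
Since P[∪ A_i] ≤ 1/16 < 1, the complement has P[∩ A_i^c] ≥ 1 − 1/16 = 15/16 > 0, so some outcome avoids every A_i.

14·p = 1/16 ≈ 0.062; existence CERTIFIED by the union bound.


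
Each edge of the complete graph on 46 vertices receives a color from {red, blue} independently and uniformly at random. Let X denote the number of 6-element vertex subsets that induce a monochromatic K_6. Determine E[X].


Let X = Σ_S X_S over the C(46, 6) = 9366819 subsets S of size 6, where X_S = 1 if the K_6 on S is monochromatic.
For a fixed S, the K_6 on S has C(6, 2) = 15 edges. P[all 15 edges red] = (1/2)^15, and likewise for blue, so P[monochromatic] = 2·(1/2)^15 = 2^{1 − 15} = 1/16384.
By linearity: E[X] = C(46, 6) · 2^{1 − 15} = 9366819 · 1/16384 = 9366819/16384.
Numerically: E[X] ≈ 571.70526.

E[X] = C(46,6)·2^(1−C(6,2)) = 9366819/16384 ≈ 571.70526.


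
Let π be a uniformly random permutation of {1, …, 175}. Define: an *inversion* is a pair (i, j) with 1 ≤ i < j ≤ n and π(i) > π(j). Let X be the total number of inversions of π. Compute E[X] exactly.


Write X = Σ X_I over the C(175, 2) = 15225 pairs i < j, with X_I the indicator of one inversion.
There are 15225 indicators.
For each fixed pair i < j, the values π(i) and π(j) are two distinct elements of {1, …, 175} in uniformly random order; by symmetry P[π(i) > π(j)] = 1/2.
By linearity: E[X] = 15225 · (1/2) = C(175, 2) · (1/2) = 15225/2 = 15225/2 ≈ 7612.500.

E[X] = 15225/2 = 7612.500.


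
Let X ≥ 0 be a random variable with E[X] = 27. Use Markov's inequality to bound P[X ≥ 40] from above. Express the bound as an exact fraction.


μ = E[X] = 27, a = 40.
Markov: P[X ≥ 40] ≤ μ/a = (27)/40 = 27/40.
Numerically: ≈ 0.675.
(Since a = 40 > μ = 27.000, the bound 27/40 is < 1 and informative.)

P[X ≥ 40] ≤ 27/40 ≈ 0.675.


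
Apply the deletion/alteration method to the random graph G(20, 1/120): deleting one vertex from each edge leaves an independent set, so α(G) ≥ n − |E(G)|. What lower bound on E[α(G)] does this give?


E[|E(G)|] = C(20, 2)·p = 190 · (1/120) = 19/12.
E[α(G)] ≥ n − E[|E(G)|] = 20 − 19/12 = 221/12.
Numerically: ≈ 18.41667.
(This is only a lower bound; the true E[α(G)] may be larger.)

E[α(G)] ≥ 221/12 ≈ 18.41667.


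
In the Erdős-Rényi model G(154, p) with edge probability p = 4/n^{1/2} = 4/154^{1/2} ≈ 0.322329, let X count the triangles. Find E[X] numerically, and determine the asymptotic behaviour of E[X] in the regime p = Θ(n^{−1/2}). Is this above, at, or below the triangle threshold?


Number of potential triangles: C(154, 3) = 596904.
Each occurs with probability p³ ≈ (0.322329)³ ≈ 3.34887466e-02.
By linearity: E[X] = C(154, 3)·p³ ≈ 596904 · 3.34887466e-02 ≈ 19989.566775.
Since α = 1/2 < 1, p = c/n^{1/2} ≫ 1/n is above the triangle threshold p ~ 1/n. Asymptotically E[X] ~ (c³/6)·n^{3(1−α)} = (4³/6)·n^{1.5} → ∞; triangles are abundant w.h.p.

E[X] ≈ 19989.566775; in regime p = Θ(1/n^{1/2}) E[X] diverges (above the triangle threshold p ~ 1/n).


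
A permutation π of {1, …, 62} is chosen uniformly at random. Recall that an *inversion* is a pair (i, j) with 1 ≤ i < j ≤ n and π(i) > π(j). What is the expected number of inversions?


Write X = Σ X_I over the C(62, 2) = 1891 pairs i < j, with X_I the indicator of one inversion.
There are 1891 indicators.
For each fixed pair i < j, the values π(i) and π(j) are two distinct elements of {1, …, 62} in uniformly random order; by symmetry P[π(i) > π(j)] = 1/2.
By linearity: E[X] = 1891 · (1/2) = C(62, 2) · (1/2) = 1891/2 = 1891/2 ≈ 945.50000.

E[X] = 1891/2 = 945.50000.


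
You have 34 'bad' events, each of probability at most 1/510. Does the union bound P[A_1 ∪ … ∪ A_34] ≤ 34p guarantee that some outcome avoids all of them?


Union bound: P[∪_{i=1}^{34} A_i] ≤ Σ_i P[A_i] ≤ 34·p = 34·(1/510) = 1/15.
Numerically: 1/15 ≈ 0.06667.
Is 1/15 < 1? YES.
Since P[∪ A_i] ≤ 1/15 < 1, the complement has P[∩ A_i^c] ≥ 1 − 1/15 = 14/15 > 0, so some outcome avoids every A_i.

34·p = 1/15 ≈ 0.06667; existence CERTIFIED by the union bound.


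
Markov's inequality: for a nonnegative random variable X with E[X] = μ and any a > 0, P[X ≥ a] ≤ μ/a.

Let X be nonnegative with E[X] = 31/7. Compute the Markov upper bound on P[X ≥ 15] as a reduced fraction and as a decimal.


μ = E[X] = 31/7, a = 15.
Markov: P[X ≥ 15] ≤ μ/a = (31/7)/15 = 31/105.
Numerically: ≈ 0.29524.
(Since a = 15 > μ = 4.42857, the bound 31/105 is < 1 and informative.)

P[X ≥ 15] ≤ 31/105 ≈ 0.29524.


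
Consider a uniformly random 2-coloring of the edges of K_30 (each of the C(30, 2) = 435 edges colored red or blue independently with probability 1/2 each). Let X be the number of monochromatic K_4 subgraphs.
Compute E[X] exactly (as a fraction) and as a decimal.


Let X = Σ_S X_S over the C(30, 4) = 27405 subsets S of size 4, where X_S = 1 if the K_4 on S is monochromatic.
For a fixed S, the K_4 on S has C(4, 2) = 6 edges. P[all 6 edges red] = (1/2)^6, and likewise for blue, so P[monochromatic] = 2·(1/2)^6 = 2^{1 − 6} = 1/32.
Summing: E[X] = C(30, 4) · 2^{1 − 6} = 27405 · 1/32 = 27405/32.
Numerically: E[X] ≈ 856.4062.

E[X] = C(30,4)·2^(1−C(4,2)) = 27405/32 ≈ 856.4062.


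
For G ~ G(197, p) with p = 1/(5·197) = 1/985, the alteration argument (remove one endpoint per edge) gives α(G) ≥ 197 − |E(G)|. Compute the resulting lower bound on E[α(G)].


E[|E(G)|] = C(197, 2)·p = 19306 · (1/985) = 98/5.
E[α(G)] ≥ n − E[|E(G)|] = 197 − 98/5 = 887/5.
Numerically: ≈ 177.40000.
(This is only a lower bound; the true E[α(G)] may be larger.)

E[α(G)] ≥ 887/5 ≈ 177.40000.


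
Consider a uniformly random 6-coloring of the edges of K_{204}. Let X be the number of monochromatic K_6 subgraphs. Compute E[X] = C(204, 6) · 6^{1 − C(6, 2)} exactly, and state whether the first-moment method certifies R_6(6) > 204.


E[X] = C(204, 6) · 6^{1 − 15} = 92944609660 · 6^{−14} = 92944609660/78364164096.
As a reduced fraction: E[X] = 23236152415/19591041024 ≈ 1.18606.
Is E[X] < 1? NO.
Since E[X] ≥ 1, the first-moment bound is inconclusive at n = 204; it does NOT by itself certify R_6(6) > 204.

E[X] = 23236152415/19591041024 ≈ 1.18606; E[X] ≥ 1; first-moment method inconclusive here.


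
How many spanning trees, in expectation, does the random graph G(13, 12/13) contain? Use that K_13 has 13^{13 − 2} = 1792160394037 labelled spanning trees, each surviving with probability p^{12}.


K_13 has 13^{13 − 2} = 1792160394037 labelled spanning trees.
For each such spanning tree H, let X_H = 1 if all 12 edges of H are present in G. Then P[X_H = 1] = p^{12} = (12/13)^{12} = 8916100448256/23298085122481.
Summing the indicators: E[X] = Σ_H E[X_H] = 1792160394037 · p^{12} = 1792160394037 · 8916100448256/23298085122481 = 8916100448256/13.
Numerically: E[X] ≈ 6.859e+11.

E[X] = 1792160394037 · (12/13)^{12} = 8916100448256/13 ≈ 6.859e+11.


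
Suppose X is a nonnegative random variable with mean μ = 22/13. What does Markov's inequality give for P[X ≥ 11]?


μ = E[X] = 22/13, a = 11.
Markov: P[X ≥ 11] ≤ μ/a = (22/13)/11 = 2/13.
Numerically: ≈ 0.154.
(Since a = 11 > μ = 1.692, the bound 2/13 is < 1 and informative.)

P[X ≥ 11] ≤ 2/13 ≈ 0.154.


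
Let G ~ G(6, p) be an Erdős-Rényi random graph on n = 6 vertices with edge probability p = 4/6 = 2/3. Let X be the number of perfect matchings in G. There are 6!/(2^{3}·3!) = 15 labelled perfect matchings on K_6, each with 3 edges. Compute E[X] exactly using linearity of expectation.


K_6 has 6!/(2^{3}·3!) = 15 labelled perfect matchings.
For each such perfect matching H, let X_H = 1 if all 3 edges of H are present in G. Then P[X_H = 1] = p^{3} = (2/3)^{3} = 8/27.
By linearity: E[X] = Σ_H E[X_H] = 15 · p^{3} = 15 · 8/27 = 40/9.
Numerically: E[X] ≈ 4.4444.

E[X] = 15 · (2/3)^{3} = 40/9 ≈ 4.4444.


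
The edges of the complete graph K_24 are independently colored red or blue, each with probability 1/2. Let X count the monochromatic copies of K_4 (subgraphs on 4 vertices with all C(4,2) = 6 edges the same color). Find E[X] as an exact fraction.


Let X = Σ_S X_S over the C(24, 4) = 10626 subsets S of size 4, where X_S = 1 if the K_4 on S is monochromatic.
For a fixed S, the K_4 on S has C(4, 2) = 6 edges. P[all 6 edges red] = (1/2)^6, and likewise for blue, so P[monochromatic] = 2·(1/2)^6 = 2^{1 − 6} = 1/32.
By linearity of expectation: E[X] = C(24, 4) · 2^{1 − 6} = 10626 · 1/32 = 5313/16.
Numerically: E[X] ≈ 332.0625.

E[X] = C(24,4)·2^(1−C(4,2)) = 5313/16 ≈ 332.0625.


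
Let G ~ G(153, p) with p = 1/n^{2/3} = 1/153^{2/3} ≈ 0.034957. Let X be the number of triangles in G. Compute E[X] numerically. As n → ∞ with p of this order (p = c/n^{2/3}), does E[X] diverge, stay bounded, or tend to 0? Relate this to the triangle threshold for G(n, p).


Number of potential triangles: C(153, 3) = 585276.
Each occurs with probability p³ ≈ (0.034957)³ ≈ 4.2718612e-05.
By linearity: E[X] = C(153, 3)·p³ ≈ 585276 · 4.2718612e-05 ≈ 25.00218.
Since α = 2/3 < 1, p = c/n^{2/3} ≫ 1/n is above the triangle threshold p ~ 1/n. Asymptotically E[X] ~ (c³/6)·n^{3(1−α)} = (1³/6)·n^{1} → ∞; triangles are abundant w.h.p.

E[X] ≈ 25.00218; in regime p = Θ(1/n^{2/3}) E[X] diverges (above the triangle threshold p ~ 1/n).


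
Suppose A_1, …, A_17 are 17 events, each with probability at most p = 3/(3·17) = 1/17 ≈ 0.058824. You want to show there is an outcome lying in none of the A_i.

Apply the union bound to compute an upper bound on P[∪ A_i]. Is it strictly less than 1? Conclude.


Union bound: P[∪_{i=1}^{17} A_i] ≤ Σ_i P[A_i] ≤ 17·p = 17·(1/17) = 1.
Numerically: 1 ≈ 1.000000.
Is 1 < 1? NO.
Since the bound 1 is ≥ 1, the union bound is uninformative here; it does NOT by itself certify existence.

17·p = 1 ≈ 1.000000; existence NOT certified by the union bound.


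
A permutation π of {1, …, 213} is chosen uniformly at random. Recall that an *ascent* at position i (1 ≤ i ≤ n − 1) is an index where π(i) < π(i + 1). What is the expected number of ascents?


Write X = Σ X_I over i = 1, …, 212, with X_I the indicator of one ascent.
There are 212 indicators.
For each fixed i, the pair (π(i), π(i+1)) is a uniformly random ordered pair of distinct values from {1, …, 213}; by symmetry P[π(i) < π(i+1)] = 1/2.
By linearity: E[X] = 212 · (1/2) = (213 − 1) · (1/2) = 106 ≈ 106.0000.

E[X] = 106 = 106.0000.


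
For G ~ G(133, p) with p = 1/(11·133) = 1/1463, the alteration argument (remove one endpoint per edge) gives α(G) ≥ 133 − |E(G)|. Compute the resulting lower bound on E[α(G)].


E[|E(G)|] = C(133, 2)·p = 8778 · (1/1463) = 6.
E[α(G)] ≥ n − E[|E(G)|] = 133 − 6 = 127.
Numerically: ≈ 127.000.
(This is only a lower bound; the true E[α(G)] may be larger.)

E[α(G)] ≥ 127 ≈ 127.000.


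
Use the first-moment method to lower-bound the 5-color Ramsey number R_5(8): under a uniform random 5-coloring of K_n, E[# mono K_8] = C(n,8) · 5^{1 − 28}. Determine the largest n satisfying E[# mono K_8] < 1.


We need C(n, 8) · 5^{1 − 28} < 1, i.e. C(n, 8) < 5^{28 − 1} = 7450580596923828125.
Check values of n near the boundary:
  n = 862: C(862, 8) = 7317951015318931845; 7317951015318931845 < 7450580596923828125? YES
  n = 863: C(863, 8) = 7386423071602617757; 7386423071602617757 < 7450580596923828125? YES
  n = 864: C(864, 8) = 7455455062926006708; 7455455062926006708 < 7450580596923828125? NO
  n = 865: C(865, 8) = 7525050909487743060; 7525050909487743060 < 7450580596923828125? NO
  n = 866: C(866, 8) = 7595214554331451620; 7595214554331451620 < 7450580596923828125? NO
The largest n with C(n, 8) < 7450580596923828125 is n = 863 (where E[X] = 7386423071602617757/7450580596923828125 ≈ 0.9913889). Hence R_5(8) > 863, i.e. R_5(8) ≥ 864.

Largest n = 863; hence R_5(8) > 863.


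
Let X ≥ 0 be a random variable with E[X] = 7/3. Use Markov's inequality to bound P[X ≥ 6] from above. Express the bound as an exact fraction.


μ = E[X] = 7/3, a = 6.
Markov: P[X ≥ 6] ≤ μ/a = (7/3)/6 = 7/18.
Numerically: ≈ 0.3889.
(Since a = 6 > μ = 2.3333, the bound 7/18 is < 1 and informative.)

P[X ≥ 6] ≤ 7/18 ≈ 0.3889.


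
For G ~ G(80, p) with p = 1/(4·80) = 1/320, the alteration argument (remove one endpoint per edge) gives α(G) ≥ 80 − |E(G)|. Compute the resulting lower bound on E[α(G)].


E[|E(G)|] = C(80, 2)·p = 3160 · (1/320) = 79/8.
E[α(G)] ≥ n − E[|E(G)|] = 80 − 79/8 = 561/8.
Numerically: ≈ 70.12500.
(This is only a lower bound; the true E[α(G)] may be larger.)

E[α(G)] ≥ 561/8 ≈ 70.12500.


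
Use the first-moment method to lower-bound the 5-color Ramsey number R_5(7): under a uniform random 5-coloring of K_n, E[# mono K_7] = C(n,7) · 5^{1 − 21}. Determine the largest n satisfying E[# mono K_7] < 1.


We need C(n, 7) · 5^{1 − 21} < 1, i.e. C(n, 7) < 5^{21 − 1} = 95367431640625.
Check values of n near the boundary:
  n = 337: C(337, 7) = 91989916924632; 91989916924632 < 95367431640625? YES
  n = 338: C(338, 7) = 93935323022736; 93935323022736 < 95367431640625? YES
  n = 339: C(339, 7) = 95915887062372; 95915887062372 < 95367431640625? NO
The largest n with C(n, 7) < 95367431640625 is n = 338 (where E[X] = 93935323022736/95367431640625 ≈ 0.98498). Hence R_5(7) > 338, i.e. R_5(7) ≥ 339.

Largest n = 338; hence R_5(7) > 338.


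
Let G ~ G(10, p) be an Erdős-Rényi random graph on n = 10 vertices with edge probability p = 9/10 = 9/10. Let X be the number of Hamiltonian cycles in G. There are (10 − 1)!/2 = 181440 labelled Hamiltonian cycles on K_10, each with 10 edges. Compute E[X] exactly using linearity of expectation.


K_10 has (10 − 1)!/2 = 181440 labelled Hamiltonian cycles.
For each such Hamiltonian cycle H, let X_H = 1 if all 10 edges of H are present in G. Then P[X_H = 1] = p^{10} = (9/10)^{10} = 3486784401/10000000000.
Summing the indicators: E[X] = Σ_H E[X_H] = 181440 · p^{10} = 181440 · 3486784401/10000000000 = 1977006755367/31250000.
Numerically: E[X] ≈ 6.326e+04.

E[X] = 181440 · (9/10)^{10} = 1977006755367/31250000 ≈ 6.326e+04.


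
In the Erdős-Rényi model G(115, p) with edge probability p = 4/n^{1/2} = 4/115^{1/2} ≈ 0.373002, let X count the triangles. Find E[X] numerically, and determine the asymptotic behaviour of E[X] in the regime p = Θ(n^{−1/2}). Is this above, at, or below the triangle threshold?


Number of potential triangles: C(115, 3) = 246905.
Each occurs with probability p³ ≈ (0.373002)³ ≈ 5.18959198e-02.
By linearity: E[X] = C(115, 3)·p³ ≈ 246905 · 5.18959198e-02 ≈ 12813.362069.
Since α = 1/2 < 1, p = c/n^{1/2} ≫ 1/n is above the triangle threshold p ~ 1/n. Asymptotically E[X] ~ (c³/6)·n^{3(1−α)} = (4³/6)·n^{1.5} → ∞; triangles are abundant w.h.p.

E[X] ≈ 12813.362069; in regime p = Θ(1/n^{1/2}) E[X] diverges (above the triangle threshold p ~ 1/n).


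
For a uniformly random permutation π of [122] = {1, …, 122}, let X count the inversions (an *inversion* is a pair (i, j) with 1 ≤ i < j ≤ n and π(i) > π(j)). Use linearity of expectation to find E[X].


Write X = Σ X_I over the C(122, 2) = 7381 pairs i < j, with X_I the indicator of one inversion.
There are 7381 indicators.
For each fixed pair i < j, the values π(i) and π(j) are two distinct elements of {1, …, 122} in uniformly random order; by symmetry P[π(i) > π(j)] = 1/2.
By linearity: E[X] = 7381 · (1/2) = C(122, 2) · (1/2) = 7381/2 = 7381/2 ≈ 3690.50000.

E[X] = 7381/2 = 3690.50000.


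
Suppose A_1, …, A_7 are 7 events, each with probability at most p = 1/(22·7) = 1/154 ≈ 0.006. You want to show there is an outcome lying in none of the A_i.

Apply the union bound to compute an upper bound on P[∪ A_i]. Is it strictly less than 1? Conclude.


Union bound: P[∪_{i=1}^{7} A_i] ≤ Σ_i P[A_i] ≤ 7·p = 7·(1/154) = 1/22.
Numerically: 1/22 ≈ 0.045.
Is 1/22 < 1? YES.
Since P[∪ A_i] ≤ 1/22 < 1, the complement has P[∩ A_i^c] ≥ 1 − 1/22 = 21/22 > 0, so some outcome avoids every A_i.

7·p = 1/22 ≈ 0.045; existence CERTIFIED by the union bound.


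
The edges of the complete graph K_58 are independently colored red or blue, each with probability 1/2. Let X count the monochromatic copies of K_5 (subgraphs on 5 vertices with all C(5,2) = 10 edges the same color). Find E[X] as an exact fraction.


Let X = Σ_S X_S over the C(58, 5) = 4582116 subsets S of size 5, where X_S = 1 if the K_5 on S is monochromatic.
For a fixed S, the K_5 on S has C(5, 2) = 10 edges. P[all 10 edges red] = (1/2)^10, and likewise for blue, so P[monochromatic] = 2·(1/2)^10 = 2^{1 − 10} = 1/512.
By linearity: E[X] = C(58, 5) · 2^{1 − 10} = 4582116 · 1/512 = 1145529/128.
Numerically: E[X] ≈ 8949.4453.

E[X] = C(58,5)·2^(1−C(5,2)) = 1145529/128 ≈ 8949.4453.


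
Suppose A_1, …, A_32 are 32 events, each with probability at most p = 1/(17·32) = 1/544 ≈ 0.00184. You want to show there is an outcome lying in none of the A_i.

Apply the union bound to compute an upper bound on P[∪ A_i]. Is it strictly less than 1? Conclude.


Union bound: P[∪_{i=1}^{32} A_i] ≤ Σ_i P[A_i] ≤ 32·p = 32·(1/544) = 1/17.
Numerically: 1/17 ≈ 0.05882.
Is 1/17 < 1? YES.
Since P[∪ A_i] ≤ 1/17 < 1, the complement has P[∩ A_i^c] ≥ 1 − 1/17 = 16/17 > 0, so some outcome avoids every A_i.

32·p = 1/17 ≈ 0.05882; existence CERTIFIED by the union bound.


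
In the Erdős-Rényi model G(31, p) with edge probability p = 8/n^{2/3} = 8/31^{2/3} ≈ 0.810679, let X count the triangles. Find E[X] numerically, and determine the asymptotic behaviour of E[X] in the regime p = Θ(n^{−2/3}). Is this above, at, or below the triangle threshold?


Number of potential triangles: C(31, 3) = 4495.
Each occurs with probability p³ ≈ (0.810679)³ ≈ 5.32778356e-01.
By linearity: E[X] = C(31, 3)·p³ ≈ 4495 · 5.32778356e-01 ≈ 2394.838710.
Since α = 2/3 < 1, p = c/n^{2/3} ≫ 1/n is above the triangle threshold p ~ 1/n. Asymptotically E[X] ~ (c³/6)·n^{3(1−α)} = (8³/6)·n^{1} → ∞; triangles are abundant w.h.p.

E[X] ≈ 2394.838710; in regime p = Θ(1/n^{2/3}) E[X] diverges (above the triangle threshold p ~ 1/n).


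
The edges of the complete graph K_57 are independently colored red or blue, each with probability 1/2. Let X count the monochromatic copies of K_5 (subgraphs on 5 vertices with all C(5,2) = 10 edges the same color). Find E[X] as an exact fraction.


Let X = Σ_S X_S over the C(57, 5) = 4187106 subsets S of size 5, where X_S = 1 if the K_5 on S is monochromatic.
For a fixed S, the K_5 on S has C(5, 2) = 10 edges. P[all 10 edges red] = (1/2)^10, and likewise for blue, so P[monochromatic] = 2·(1/2)^10 = 2^{1 − 10} = 1/512.
Summing: E[X] = C(57, 5) · 2^{1 − 10} = 4187106 · 1/512 = 2093553/256.
Numerically: E[X] ≈ 8177.941.

E[X] = C(57,5)·2^(1−C(5,2)) = 2093553/256 ≈ 8177.941.


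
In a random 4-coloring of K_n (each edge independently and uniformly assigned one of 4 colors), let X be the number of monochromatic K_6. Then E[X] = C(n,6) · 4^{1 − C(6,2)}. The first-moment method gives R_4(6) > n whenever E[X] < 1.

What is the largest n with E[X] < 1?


We need C(n, 6) · 4^{1 − 15} < 1, i.e. C(n, 6) < 4^{15 − 1} = 268435456.
Check values of n near the boundary:
  n = 72: C(72, 6) = 156238908; 156238908 < 268435456? YES
  n = 73: C(73, 6) = 170230452; 170230452 < 268435456? YES
  n = 74: C(74, 6) = 185250786; 185250786 < 268435456? YES
  n = 75: C(75, 6) = 201359550; 201359550 < 268435456? YES
  n = 76: C(76, 6) = 218618940; 218618940 < 268435456? YES
  n = 77: C(77, 6) = 237093780; 237093780 < 268435456? YES
  n = 78: C(78, 6) = 256851595; 256851595 < 268435456? YES
  n = 79: C(79, 6) = 277962685; 277962685 < 268435456? NO
  n = 80: C(80, 6) = 300500200; 300500200 < 268435456? NO
  n = 81: C(81, 6) = 324540216; 324540216 < 268435456? NO
The largest n with C(n, 6) < 268435456 is n = 78 (where E[X] = 256851595/268435456 ≈ 0.9568). Hence R_4(6) > 78, i.e. R_4(6) ≥ 79.

Largest n = 78; hence R_4(6) > 78.


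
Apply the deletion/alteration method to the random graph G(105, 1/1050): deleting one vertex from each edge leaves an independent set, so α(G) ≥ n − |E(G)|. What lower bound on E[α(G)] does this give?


E[|E(G)|] = C(105, 2)·p = 5460 · (1/1050) = 26/5.
E[α(G)] ≥ n − E[|E(G)|] = 105 − 26/5 = 499/5.
Numerically: ≈ 99.800.
(This is only a lower bound; the true E[α(G)] may be larger.)

E[α(G)] ≥ 499/5 ≈ 99.800.


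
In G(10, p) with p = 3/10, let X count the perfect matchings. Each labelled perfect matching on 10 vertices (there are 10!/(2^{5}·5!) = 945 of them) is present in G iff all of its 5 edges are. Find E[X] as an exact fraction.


K_10 has 10!/(2^{5}·5!) = 945 labelled perfect matchings.
For each such perfect matching H, let X_H = 1 if all 5 edges of H are present in G. Then P[X_H = 1] = p^{5} = (3/10)^{5} = 243/100000.
Summing the indicators: E[X] = Σ_H E[X_H] = 945 · p^{5} = 945 · 243/100000 = 45927/20000.
Numerically: E[X] ≈ 2.2963.

E[X] = 945 · (3/10)^{5} = 45927/20000 ≈ 2.2963.


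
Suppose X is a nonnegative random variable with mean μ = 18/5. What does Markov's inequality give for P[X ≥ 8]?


μ = E[X] = 18/5, a = 8.
Markov: P[X ≥ 8] ≤ μ/a = (18/5)/8 = 9/20.
Numerically: ≈ 0.45000.
(Since a = 8 > μ = 3.60000, the bound 9/20 is < 1 and informative.)

P[X ≥ 8] ≤ 9/20 ≈ 0.45000.


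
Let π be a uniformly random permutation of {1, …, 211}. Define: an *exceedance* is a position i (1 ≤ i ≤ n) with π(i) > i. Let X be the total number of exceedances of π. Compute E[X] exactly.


Write X = Σ_{i=1}^{211} X_i, where X_i = 1_{π(i) > i}.
For each fixed i, π(i) is uniform over {1, …, 211} (marginal of a uniform permutation), so P[π(i) > i] = (n − i)/n. Summing: Σ_{i=1}^{211} (n − i)/n = (0 + 1 + … + 210)/211 = 211(211 − 1)/(2·211) = (211 − 1)/2.
Hence E[X] = Σ_{i=1}^{211} (211 − i)/211 = 105 ≈ 105.0000.

E[X] = 105 = 105.0000.


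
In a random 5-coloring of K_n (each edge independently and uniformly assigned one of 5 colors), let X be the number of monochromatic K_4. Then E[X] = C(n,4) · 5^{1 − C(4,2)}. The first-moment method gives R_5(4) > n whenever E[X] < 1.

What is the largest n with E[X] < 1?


We need C(n, 4) · 5^{1 − 6} < 1, i.e. C(n, 4) < 5^{6 − 1} = 3125.
Check values of n near the boundary:
  n = 15: C(15, 4) = 1365; 1365 < 3125? YES
  n = 16: C(16, 4) = 1820; 1820 < 3125? YES
  n = 17: C(17, 4) = 2380; 2380 < 3125? YES
  n = 18: C(18, 4) = 3060; 3060 < 3125? YES
  n = 19: C(19, 4) = 3876; 3876 < 3125? NO
The largest n with C(n, 4) < 3125 is n = 18 (where E[X] = 612/625 ≈ 0.97920). Hence R_5(4) > 18, i.e. R_5(4) ≥ 19.

Largest n = 18; hence R_5(4) > 18.


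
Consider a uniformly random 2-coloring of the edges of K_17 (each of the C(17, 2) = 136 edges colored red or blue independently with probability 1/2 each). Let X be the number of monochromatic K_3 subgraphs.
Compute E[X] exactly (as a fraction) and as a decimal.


Let X = Σ_S X_S over the C(17, 3) = 680 subsets S of size 3, where X_S = 1 if the K_3 on S is monochromatic.
For a fixed S, the K_3 on S has C(3, 2) = 3 edges. P[all 3 edges red] = (1/2)^3, and likewise for blue, so P[monochromatic] = 2·(1/2)^3 = 2^{1 − 3} = 1/4.
By linearity: E[X] = C(17, 3) · 2^{1 − 3} = 680 · 1/4 = 170.
Numerically: E[X] ≈ 170.0000.

E[X] = C(17,3)·2^(1−C(3,2)) = 170 ≈ 170.0000.


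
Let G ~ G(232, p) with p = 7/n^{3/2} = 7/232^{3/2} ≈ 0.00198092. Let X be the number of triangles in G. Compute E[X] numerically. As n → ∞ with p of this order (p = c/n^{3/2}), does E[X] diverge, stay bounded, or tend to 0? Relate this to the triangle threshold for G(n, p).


Number of potential triangles: C(232, 3) = 2054360.
Each occurs with probability p³ ≈ (0.00198092)³ ≈ 7.77317040e-09.
By linearity: E[X] = C(232, 3)·p³ ≈ 2054360 · 7.77317040e-09 ≈ 0.015969.
Since α = 3/2 > 1, p = c/n^{3/2} = o(1/n) is below the triangle threshold p ~ 1/n. Asymptotically E[X] ~ (c³/6)·n^{3(1−α)} = (7³/6)·n^{-1.5} → 0, so by Markov's inequality G has no triangles w.h.p.

E[X] ≈ 0.015969; in regime p = Θ(1/n^{3/2}) E[X] tends to 0 (below the triangle threshold p ~ 1/n).


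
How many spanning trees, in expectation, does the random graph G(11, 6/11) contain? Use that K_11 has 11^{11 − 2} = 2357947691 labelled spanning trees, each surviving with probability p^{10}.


K_11 has 11^{11 − 2} = 2357947691 labelled spanning trees.
For each such spanning tree H, let X_H = 1 if all 10 edges of H are present in G. Then P[X_H = 1] = p^{10} = (6/11)^{10} = 60466176/25937424601.
By linearity of expectation: E[X] = Σ_H E[X_H] = 2357947691 · p^{10} = 2357947691 · 60466176/25937424601 = 60466176/11.
Numerically: E[X] ≈ 5.497e+06.

E[X] = 2357947691 · (6/11)^{10} = 60466176/11 ≈ 5.497e+06.


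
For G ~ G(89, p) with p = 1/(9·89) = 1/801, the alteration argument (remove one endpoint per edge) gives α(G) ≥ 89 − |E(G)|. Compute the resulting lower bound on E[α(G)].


E[|E(G)|] = C(89, 2)·p = 3916 · (1/801) = 44/9.
E[α(G)] ≥ n − E[|E(G)|] = 89 − 44/9 = 757/9.
Numerically: ≈ 84.111.
(This is only a lower bound; the true E[α(G)] may be larger.)

E[α(G)] ≥ 757/9 ≈ 84.111.


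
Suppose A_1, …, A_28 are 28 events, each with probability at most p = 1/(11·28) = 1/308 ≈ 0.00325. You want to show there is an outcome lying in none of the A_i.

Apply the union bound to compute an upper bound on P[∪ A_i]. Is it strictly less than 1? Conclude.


Union bound: P[∪_{i=1}^{28} A_i] ≤ Σ_i P[A_i] ≤ 28·p = 28·(1/308) = 1/11.
Numerically: 1/11 ≈ 0.09091.
Is 1/11 < 1? YES.
Since P[∪ A_i] ≤ 1/11 < 1, the complement has P[∩ A_i^c] ≥ 1 − 1/11 = 10/11 > 0, so some outcome avoids every A_i.

28·p = 1/11 ≈ 0.09091; existence CERTIFIED by the union bound.


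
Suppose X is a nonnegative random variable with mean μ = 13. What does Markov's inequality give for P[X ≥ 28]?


μ = E[X] = 13, a = 28.
Markov: P[X ≥ 28] ≤ μ/a = (13)/28 = 13/28.
Numerically: ≈ 0.464286.
(Since a = 28 > μ = 13.000000, the bound 13/28 is < 1 and informative.)

P[X ≥ 28] ≤ 13/28 ≈ 0.464286.


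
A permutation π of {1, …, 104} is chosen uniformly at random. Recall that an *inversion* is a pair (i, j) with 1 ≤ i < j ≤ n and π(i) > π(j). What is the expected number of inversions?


Write X = Σ X_I over the C(104, 2) = 5356 pairs i < j, with X_I the indicator of one inversion.
There are 5356 indicators.
For each fixed pair i < j, the values π(i) and π(j) are two distinct elements of {1, …, 104} in uniformly random order; by symmetry P[π(i) > π(j)] = 1/2.
By linearity: E[X] = 5356 · (1/2) = C(104, 2) · (1/2) = 5356/2 = 2678 ≈ 2678.0000.

E[X] = 2678 = 2678.0000.


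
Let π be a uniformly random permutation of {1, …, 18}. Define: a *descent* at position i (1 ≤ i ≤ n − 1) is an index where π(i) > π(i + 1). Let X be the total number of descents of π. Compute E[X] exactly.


Write X = Σ X_I over i = 1, …, 17, with X_I the indicator of one descent.
There are 17 indicators.
For each fixed i, the pair (π(i), π(i+1)) is a uniformly random ordered pair of distinct values from {1, …, 18}; by symmetry P[π(i) > π(i+1)] = 1/2.
By linearity: E[X] = 17 · (1/2) = (18 − 1) · (1/2) = 17/2 ≈ 8.500000.

E[X] = 17/2 = 8.500000.
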